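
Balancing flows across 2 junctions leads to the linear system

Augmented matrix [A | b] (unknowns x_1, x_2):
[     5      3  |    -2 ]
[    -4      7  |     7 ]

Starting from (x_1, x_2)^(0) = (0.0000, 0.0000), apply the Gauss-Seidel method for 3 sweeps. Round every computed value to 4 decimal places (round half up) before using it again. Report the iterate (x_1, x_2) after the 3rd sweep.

(-0.7042, 0.5976)

Iteration 1:
  x_1 = (-2 - (3)·0.0000) / (5) = -0.4000
  x_2 = (7 - (-4)·-0.4000) / (7) = 0.7714
Iteration 2:
  x_1 = (-2 - (3)·0.7714) / (5) = -0.8628
  x_2 = (7 - (-4)·-0.8628) / (7) = 0.5070
Iteration 3:
  x_1 = (-2 - (3)·0.5070) / (5) = -0.7042
  x_2 = (7 - (-4)·-0.7042) / (7) = 0.5976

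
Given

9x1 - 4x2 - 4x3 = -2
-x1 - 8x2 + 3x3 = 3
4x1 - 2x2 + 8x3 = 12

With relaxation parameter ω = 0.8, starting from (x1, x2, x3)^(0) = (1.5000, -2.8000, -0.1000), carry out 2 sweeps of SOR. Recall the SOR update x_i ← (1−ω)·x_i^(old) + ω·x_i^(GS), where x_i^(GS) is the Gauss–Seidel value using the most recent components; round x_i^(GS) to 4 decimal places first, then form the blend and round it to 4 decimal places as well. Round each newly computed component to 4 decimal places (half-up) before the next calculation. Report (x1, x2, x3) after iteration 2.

(-0.1517, -0.0295, 1.5316)

Iteration 1:
  x1: GS value = (-2 - (-4)·-2.8000 - (-4)·-0.1000) / (9) = -1.5111;  x1 ← (1−ω)·1.5000 + ω·-1.5111 = -0.9089
  x2: GS value = (3 - (-1)·-0.9089 - (3)·-0.1000) / (-8) = -0.2989;  x2 ← (1−ω)·-2.8000 + ω·-0.2989 = -0.7991
  x3: GS value = (12 - (4)·-0.9089 - (-2)·-0.7991) / (8) = 1.7547;  x3 ← (1−ω)·-0.1000 + ω·1.7547 = 1.3838
Iteration 2:
  x1: GS value = (-2 - (-4)·-0.7991 - (-4)·1.3838) / (9) = 0.0376;  x1 ← (1−ω)·-0.9089 + ω·0.0376 = -0.1517
  x2: GS value = (3 - (-1)·-0.1517 - (3)·1.3838) / (-8) = 0.1629;  x2 ← (1−ω)·-0.7991 + ω·0.1629 = -0.0295
  x3: GS value = (12 - (4)·-0.1517 - (-2)·-0.0295) / (8) = 1.5685;  x3 ← (1−ω)·1.3838 + ω·1.5685 = 1.5316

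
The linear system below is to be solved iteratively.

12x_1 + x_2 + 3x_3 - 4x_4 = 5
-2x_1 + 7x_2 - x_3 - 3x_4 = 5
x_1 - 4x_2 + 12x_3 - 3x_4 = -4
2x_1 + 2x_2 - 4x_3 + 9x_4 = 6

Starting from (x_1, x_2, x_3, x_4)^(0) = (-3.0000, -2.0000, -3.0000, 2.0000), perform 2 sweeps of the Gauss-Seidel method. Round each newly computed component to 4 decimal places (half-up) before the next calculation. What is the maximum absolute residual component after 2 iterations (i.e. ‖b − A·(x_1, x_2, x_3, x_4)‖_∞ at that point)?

Iteration 1:
  x_1 = (5 - (1)·-2.0000 - (3)·-3.0000 - (-4)·2.0000) / (12) = 2.0000
  x_2 = (5 - (-2)·2.0000 - (-1)·-3.0000 - (-3)·2.0000) / (7) = 1.7143
  x_3 = (-4 - (1)·2.0000 - (-4)·1.7143 - (-3)·2.0000) / (12) = 0.5714
  x_4 = (6 - (2)·2.0000 - (2)·1.7143 - (-4)·0.5714) / (9) = 0.0952
Iteration 2:
  x_1 = (5 - (1)·1.7143 - (3)·0.5714 - (-4)·0.0952) / (12) = 0.1627
  x_2 = (5 - (-2)·0.1627 - (-1)·0.5714 - (-3)·0.0952) / (7) = 0.8832
  x_3 = (-4 - (1)·0.1627 - (-4)·0.8832 - (-3)·0.0952) / (12) = -0.0287
  x_4 = (6 - (2)·0.1627 - (2)·0.8832 - (-4)·-0.0287) / (9) = 0.4215
Residual b − A·x = (3.9365, 0.3788, 0.9790, -0.0001); ∞-norm = 3.9365

3.9365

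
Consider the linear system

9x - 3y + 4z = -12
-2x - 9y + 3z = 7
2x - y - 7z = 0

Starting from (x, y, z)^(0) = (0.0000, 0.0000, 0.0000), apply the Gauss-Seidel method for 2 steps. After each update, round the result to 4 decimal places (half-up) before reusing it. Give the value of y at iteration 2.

-0.5807

Iteration 1:
  x = (-12 - (-3)·0.0000 - (4)·0.0000) / (9) = -1.3333
  y = (7 - (-2)·-1.3333 - (3)·0.0000) / (-9) = -0.4815
  z = (0 - (2)·-1.3333 - (-1)·-0.4815) / (-7) = -0.3122
Iteration 2:
  x = (-12 - (-3)·-0.4815 - (4)·-0.3122) / (9) = -1.3551
  y = (7 - (-2)·-1.3551 - (3)·-0.3122) / (-9) = -0.5807
  z = (0 - (2)·-1.3551 - (-1)·-0.5807) / (-7) = -0.3042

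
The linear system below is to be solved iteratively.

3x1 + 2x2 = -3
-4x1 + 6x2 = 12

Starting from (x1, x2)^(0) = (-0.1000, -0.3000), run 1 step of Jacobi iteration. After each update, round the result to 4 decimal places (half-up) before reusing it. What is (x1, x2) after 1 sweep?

Iteration 1:
  x1 = (-3 - (2)·-0.3000) / (3) = -0.8000
  x2 = (12 - (-4)·-0.1000) / (6) = 1.9333

(-0.8000, 1.9333)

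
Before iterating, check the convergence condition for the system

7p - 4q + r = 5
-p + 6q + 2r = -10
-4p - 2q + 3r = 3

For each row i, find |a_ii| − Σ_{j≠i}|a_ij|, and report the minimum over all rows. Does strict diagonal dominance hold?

row 1: |7| − (4+1) = 2
row 2: |6| − (1+2) = 3
row 3: |3| − (4+2) = -3
minimum over rows = -3 → not strictly diagonally dominant

-3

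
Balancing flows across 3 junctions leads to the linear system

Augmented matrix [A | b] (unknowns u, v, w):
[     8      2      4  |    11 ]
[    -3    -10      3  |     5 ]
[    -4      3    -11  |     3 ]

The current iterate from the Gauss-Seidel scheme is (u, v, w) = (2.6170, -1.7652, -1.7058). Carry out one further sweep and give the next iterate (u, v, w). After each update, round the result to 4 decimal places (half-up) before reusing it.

(2.6692, -1.8125, -1.7377)

One sweep:
  u = (11 - (2)·-1.7652 - (4)·-1.7058) / (8) = 2.6692
  v = (5 - (-3)·2.6692 - (3)·-1.7058) / (-10) = -1.8125
  w = (3 - (-4)·2.6692 - (3)·-1.8125) / (-11) = -1.7377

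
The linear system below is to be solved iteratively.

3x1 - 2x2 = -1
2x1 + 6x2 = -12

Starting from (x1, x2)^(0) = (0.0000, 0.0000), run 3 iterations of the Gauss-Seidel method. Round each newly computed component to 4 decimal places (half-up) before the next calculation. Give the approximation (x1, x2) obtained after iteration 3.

Iteration 1:
  x1 = (-1 - (-2)·0.0000) / (3) = -0.3333
  x2 = (-12 - (2)·-0.3333) / (6) = -1.8889
Iteration 2:
  x1 = (-1 - (-2)·-1.8889) / (3) = -1.5926
  x2 = (-12 - (2)·-1.5926) / (6) = -1.4691
Iteration 3:
  x1 = (-1 - (-2)·-1.4691) / (3) = -1.3127
  x2 = (-12 - (2)·-1.3127) / (6) = -1.5624

(-1.3127, -1.5624)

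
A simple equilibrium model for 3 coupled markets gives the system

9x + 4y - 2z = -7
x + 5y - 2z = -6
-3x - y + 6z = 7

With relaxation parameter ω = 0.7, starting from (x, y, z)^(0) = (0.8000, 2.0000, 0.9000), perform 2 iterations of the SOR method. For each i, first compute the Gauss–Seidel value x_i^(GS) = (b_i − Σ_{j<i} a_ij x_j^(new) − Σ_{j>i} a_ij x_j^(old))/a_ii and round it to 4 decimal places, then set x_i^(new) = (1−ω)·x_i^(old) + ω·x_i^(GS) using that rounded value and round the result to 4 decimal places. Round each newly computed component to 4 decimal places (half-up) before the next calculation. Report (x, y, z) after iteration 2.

(-0.6900, -0.4756, 0.7674)

Iteration 1:
  x: GS value = (-7 - (4)·2.0000 - (-2)·0.9000) / (9) = -1.4667;  x ← (1−ω)·0.8000 + ω·-1.4667 = -0.7867
  y: GS value = (-6 - (1)·-0.7867 - (-2)·0.9000) / (5) = -0.6827;  y ← (1−ω)·2.0000 + ω·-0.6827 = 0.1221
  z: GS value = (7 - (-3)·-0.7867 - (-1)·0.1221) / (6) = 0.7937;  z ← (1−ω)·0.9000 + ω·0.7937 = 0.8256
Iteration 2:
  x: GS value = (-7 - (4)·0.1221 - (-2)·0.8256) / (9) = -0.6486;  x ← (1−ω)·-0.7867 + ω·-0.6486 = -0.6900
  y: GS value = (-6 - (1)·-0.6900 - (-2)·0.8256) / (5) = -0.7318;  y ← (1−ω)·0.1221 + ω·-0.7318 = -0.4756
  z: GS value = (7 - (-3)·-0.6900 - (-1)·-0.4756) / (6) = 0.7424;  z ← (1−ω)·0.8256 + ω·0.7424 = 0.7674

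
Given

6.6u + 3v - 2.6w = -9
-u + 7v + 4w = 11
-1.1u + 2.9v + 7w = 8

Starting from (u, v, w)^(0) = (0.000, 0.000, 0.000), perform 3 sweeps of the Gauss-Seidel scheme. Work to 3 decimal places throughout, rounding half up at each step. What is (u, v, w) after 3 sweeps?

Iteration 1:
  u = (-9 - (3)·0.000 - (-2.6)·0.000) / (6.6) = -1.364
  v = (11 - (-1)·-1.364 - (4)·0.000) / (7) = 1.377
  w = (8 - (-1.1)·-1.364 - (2.9)·1.377) / (7) = 0.358
Iteration 2:
  u = (-9 - (3)·1.377 - (-2.6)·0.358) / (6.6) = -1.849
  v = (11 - (-1)·-1.849 - (4)·0.358) / (7) = 1.103
  w = (8 - (-1.1)·-1.849 - (2.9)·1.103) / (7) = 0.395
Iteration 3:
  u = (-9 - (3)·1.103 - (-2.6)·0.395) / (6.6) = -1.709
  v = (11 - (-1)·-1.709 - (4)·0.395) / (7) = 1.102
  w = (8 - (-1.1)·-1.709 - (2.9)·1.102) / (7) = 0.418

(-1.709, 1.102, 0.418)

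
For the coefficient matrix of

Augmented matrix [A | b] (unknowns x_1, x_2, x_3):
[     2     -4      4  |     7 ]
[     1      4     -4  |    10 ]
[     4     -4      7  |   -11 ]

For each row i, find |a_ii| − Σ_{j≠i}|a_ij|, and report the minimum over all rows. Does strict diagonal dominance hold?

row 1: |2| − (4+4) = -6
row 2: |4| − (1+4) = -1
row 3: |7| − (4+4) = -1
minimum over rows = -6 → not strictly diagonally dominant

-6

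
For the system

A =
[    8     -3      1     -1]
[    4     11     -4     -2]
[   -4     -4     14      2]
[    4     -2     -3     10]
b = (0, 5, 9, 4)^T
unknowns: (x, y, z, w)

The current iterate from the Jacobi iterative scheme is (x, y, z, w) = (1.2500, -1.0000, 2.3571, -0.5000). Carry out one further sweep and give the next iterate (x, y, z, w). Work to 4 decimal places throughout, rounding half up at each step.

One sweep:
  x = (0 - (-3)·-1.0000 - (1)·2.3571 - (-1)·-0.5000) / (8) = -0.7321
  y = (5 - (4)·1.2500 - (-4)·2.3571 - (-2)·-0.5000) / (11) = 0.7662
  z = (9 - (-4)·1.2500 - (-4)·-1.0000 - (2)·-0.5000) / (14) = 0.7857
  w = (4 - (4)·1.2500 - (-2)·-1.0000 - (-3)·2.3571) / (10) = 0.4071

(-0.7321, 0.7662, 0.7857, 0.4071)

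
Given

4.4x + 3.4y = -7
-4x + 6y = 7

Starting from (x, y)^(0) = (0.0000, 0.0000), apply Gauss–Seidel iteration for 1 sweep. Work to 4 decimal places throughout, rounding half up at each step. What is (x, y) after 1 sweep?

(-1.5909, 0.1061)

Iteration 1:
  x = (-7 - (3.4)·0.0000) / (4.4) = -1.5909
  y = (7 - (-4)·-1.5909) / (6) = 0.1061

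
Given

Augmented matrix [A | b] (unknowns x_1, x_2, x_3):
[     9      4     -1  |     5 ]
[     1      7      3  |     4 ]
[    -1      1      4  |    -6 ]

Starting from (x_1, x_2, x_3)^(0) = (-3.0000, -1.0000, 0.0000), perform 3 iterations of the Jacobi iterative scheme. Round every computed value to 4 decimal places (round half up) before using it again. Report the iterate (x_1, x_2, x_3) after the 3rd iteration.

(-0.1825, 1.2302, -1.8492)

Iteration 1:
  x_1 = (5 - (4)·-1.0000 - (-1)·0.0000) / (9) = 1.0000
  x_2 = (4 - (1)·-3.0000 - (3)·0.0000) / (7) = 1.0000
  x_3 = (-6 - (-1)·-3.0000 - (1)·-1.0000) / (4) = -2.0000
Iteration 2:
  x_1 = (5 - (4)·1.0000 - (-1)·-2.0000) / (9) = -0.1111
  x_2 = (4 - (1)·1.0000 - (3)·-2.0000) / (7) = 1.2857
  x_3 = (-6 - (-1)·1.0000 - (1)·1.0000) / (4) = -1.5000
Iteration 3:
  x_1 = (5 - (4)·1.2857 - (-1)·-1.5000) / (9) = -0.1825
  x_2 = (4 - (1)·-0.1111 - (3)·-1.5000) / (7) = 1.2302
  x_3 = (-6 - (-1)·-0.1111 - (1)·1.2857) / (4) = -1.8492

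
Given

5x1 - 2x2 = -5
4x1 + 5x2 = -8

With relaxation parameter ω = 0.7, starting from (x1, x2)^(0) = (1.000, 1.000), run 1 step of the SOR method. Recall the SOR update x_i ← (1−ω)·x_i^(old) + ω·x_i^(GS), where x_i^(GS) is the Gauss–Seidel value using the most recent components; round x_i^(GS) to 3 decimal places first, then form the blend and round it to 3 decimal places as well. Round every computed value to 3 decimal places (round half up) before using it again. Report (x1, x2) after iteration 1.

(-0.120, -0.753)

Iteration 1:
  x1: GS value = (-5 - (-2)·1.000) / (5) = -0.600;  x1 ← (1−ω)·1.000 + ω·-0.600 = -0.120
  x2: GS value = (-8 - (4)·-0.120) / (5) = -1.504;  x2 ← (1−ω)·1.000 + ω·-1.504 = -0.753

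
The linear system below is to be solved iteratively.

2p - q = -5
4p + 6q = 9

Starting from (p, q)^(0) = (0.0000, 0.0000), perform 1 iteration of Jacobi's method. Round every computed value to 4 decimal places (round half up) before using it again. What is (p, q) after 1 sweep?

(-2.5000, 1.5000)

Iteration 1:
  p = (-5 - (-1)·0.0000) / (2) = -2.5000
  q = (9 - (4)·0.0000) / (6) = 1.5000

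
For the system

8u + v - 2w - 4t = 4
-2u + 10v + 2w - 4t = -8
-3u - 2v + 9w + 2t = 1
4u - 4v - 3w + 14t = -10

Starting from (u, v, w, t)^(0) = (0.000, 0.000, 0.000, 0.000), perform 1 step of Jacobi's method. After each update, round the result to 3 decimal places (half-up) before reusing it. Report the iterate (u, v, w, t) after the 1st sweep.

Iteration 1:
  u = (4 - (1)·0.000 - (-2)·0.000 - (-4)·0.000) / (8) = 0.500
  v = (-8 - (-2)·0.000 - (2)·0.000 - (-4)·0.000) / (10) = -0.800
  w = (1 - (-3)·0.000 - (-2)·0.000 - (2)·0.000) / (9) = 0.111
  t = (-10 - (4)·0.000 - (-4)·0.000 - (-3)·0.000) / (14) = -0.714

(0.500, -0.800, 0.111, -0.714)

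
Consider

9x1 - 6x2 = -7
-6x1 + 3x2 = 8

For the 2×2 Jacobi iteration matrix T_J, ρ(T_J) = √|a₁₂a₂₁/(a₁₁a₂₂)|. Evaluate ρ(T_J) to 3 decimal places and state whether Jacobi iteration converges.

1.155

a₁₂a₂₁/(a₁₁a₂₂) = (-6)·(-6) / ((9)·(3)) = 1.333333
ρ = √|1.333333| = √1.333333 = 1.155
ρ > 1, so Jacobi diverges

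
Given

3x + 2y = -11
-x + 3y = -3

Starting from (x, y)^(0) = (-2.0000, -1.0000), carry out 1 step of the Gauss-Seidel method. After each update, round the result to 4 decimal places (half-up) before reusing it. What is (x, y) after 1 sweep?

(-3.0000, -2.0000)

Iteration 1:
  x = (-11 - (2)·-1.0000) / (3) = -3.0000
  y = (-3 - (-1)·-3.0000) / (3) = -2.0000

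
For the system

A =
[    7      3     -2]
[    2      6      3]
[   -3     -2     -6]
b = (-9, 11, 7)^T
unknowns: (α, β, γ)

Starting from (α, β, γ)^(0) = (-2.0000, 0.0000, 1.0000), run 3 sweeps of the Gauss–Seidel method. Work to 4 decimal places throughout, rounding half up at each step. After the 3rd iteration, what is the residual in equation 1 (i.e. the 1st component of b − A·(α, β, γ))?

0.1438

Iteration 1:
  α = (-9 - (3)·0.0000 - (-2)·1.0000) / (7) = -1.0000
  β = (11 - (2)·-1.0000 - (3)·1.0000) / (6) = 1.6667
  γ = (7 - (-3)·-1.0000 - (-2)·1.6667) / (-6) = -1.2222
Iteration 2:
  α = (-9 - (3)·1.6667 - (-2)·-1.2222) / (7) = -2.3492
  β = (11 - (2)·-2.3492 - (3)·-1.2222) / (6) = 3.2275
  γ = (7 - (-3)·-2.3492 - (-2)·3.2275) / (-6) = -1.0679
Iteration 3:
  α = (-9 - (3)·3.2275 - (-2)·-1.0679) / (7) = -2.9740
  β = (11 - (2)·-2.9740 - (3)·-1.0679) / (6) = 3.3586
  γ = (7 - (-3)·-2.9740 - (-2)·3.3586) / (-6) = -0.7992
Residual b − A·x = (0.1438, -0.8060, 0.0000)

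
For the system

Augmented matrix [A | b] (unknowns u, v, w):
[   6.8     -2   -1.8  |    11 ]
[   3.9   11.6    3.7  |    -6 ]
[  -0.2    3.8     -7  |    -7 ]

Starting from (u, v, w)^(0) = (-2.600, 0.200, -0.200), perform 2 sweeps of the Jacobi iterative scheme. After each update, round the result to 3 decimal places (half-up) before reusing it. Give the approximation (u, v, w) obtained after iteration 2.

Iteration 1:
  u = (11 - (-2)·0.200 - (-1.8)·-0.200) / (6.8) = 1.624
  v = (-6 - (3.9)·-2.600 - (3.7)·-0.200) / (11.6) = 0.421
  w = (-7 - (-0.2)·-2.600 - (3.8)·0.200) / (-7) = 1.183
Iteration 2:
  u = (11 - (-2)·0.421 - (-1.8)·1.183) / (6.8) = 2.055
  v = (-6 - (3.9)·1.624 - (3.7)·1.183) / (11.6) = -1.441
  w = (-7 - (-0.2)·1.624 - (3.8)·0.421) / (-7) = 1.182

(2.055, -1.441, 1.182)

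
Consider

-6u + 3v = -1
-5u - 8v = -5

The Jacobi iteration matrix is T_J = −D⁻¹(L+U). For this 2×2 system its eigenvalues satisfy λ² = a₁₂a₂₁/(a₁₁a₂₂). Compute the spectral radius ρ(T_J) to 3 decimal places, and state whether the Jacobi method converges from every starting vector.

a₁₂a₂₁/(a₁₁a₂₂) = (3)·(-5) / ((-6)·(-8)) = -0.312500
ρ = √|-0.312500| = √0.312500 = 0.559
ρ < 1, so Jacobi converges

0.559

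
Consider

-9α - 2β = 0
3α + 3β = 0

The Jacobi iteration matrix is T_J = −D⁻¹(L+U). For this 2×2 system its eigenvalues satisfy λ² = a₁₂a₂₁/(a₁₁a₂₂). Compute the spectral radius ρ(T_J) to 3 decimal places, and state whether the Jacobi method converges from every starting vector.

0.471

a₁₂a₂₁/(a₁₁a₂₂) = (-2)·(3) / ((-9)·(3)) = 0.222222
ρ = √|0.222222| = √0.222222 = 0.471
ρ < 1, so Jacobi converges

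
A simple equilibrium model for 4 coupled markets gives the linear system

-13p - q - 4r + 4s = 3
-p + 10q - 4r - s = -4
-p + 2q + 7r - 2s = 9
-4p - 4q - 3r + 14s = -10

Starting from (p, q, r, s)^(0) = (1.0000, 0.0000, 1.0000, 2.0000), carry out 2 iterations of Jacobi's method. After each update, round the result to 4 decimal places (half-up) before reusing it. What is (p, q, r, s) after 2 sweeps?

(-0.9352, 0.3863, 1.1498, -0.1780)

Iteration 1:
  p = (3 - (-1)·0.0000 - (-4)·1.0000 - (4)·2.0000) / (-13) = 0.0769
  q = (-4 - (-1)·1.0000 - (-4)·1.0000 - (-1)·2.0000) / (10) = 0.3000
  r = (9 - (-1)·1.0000 - (2)·0.0000 - (-2)·2.0000) / (7) = 2.0000
  s = (-10 - (-4)·1.0000 - (-4)·0.0000 - (-3)·1.0000) / (14) = -0.2143
Iteration 2:
  p = (3 - (-1)·0.3000 - (-4)·2.0000 - (4)·-0.2143) / (-13) = -0.9352
  q = (-4 - (-1)·0.0769 - (-4)·2.0000 - (-1)·-0.2143) / (10) = 0.3863
  r = (9 - (-1)·0.0769 - (2)·0.3000 - (-2)·-0.2143) / (7) = 1.1498
  s = (-10 - (-4)·0.0769 - (-4)·0.3000 - (-3)·2.0000) / (14) = -0.1780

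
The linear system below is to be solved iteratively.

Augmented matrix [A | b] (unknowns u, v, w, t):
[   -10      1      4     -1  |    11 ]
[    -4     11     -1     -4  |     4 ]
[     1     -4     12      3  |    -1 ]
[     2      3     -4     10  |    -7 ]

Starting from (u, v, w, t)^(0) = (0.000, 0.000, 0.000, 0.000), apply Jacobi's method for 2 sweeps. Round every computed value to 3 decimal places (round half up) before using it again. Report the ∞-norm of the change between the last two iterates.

Iteration 1:
  u = (11 - (1)·0.000 - (4)·0.000 - (-1)·0.000) / (-10) = -1.100
  v = (4 - (-4)·0.000 - (-1)·0.000 - (-4)·0.000) / (11) = 0.364
  w = (-1 - (1)·0.000 - (-4)·0.000 - (3)·0.000) / (12) = -0.083
  t = (-7 - (2)·0.000 - (3)·0.000 - (-4)·0.000) / (10) = -0.700
Iteration 2:
  u = (11 - (1)·0.364 - (4)·-0.083 - (-1)·-0.700) / (-10) = -1.027
  v = (4 - (-4)·-1.100 - (-1)·-0.083 - (-4)·-0.700) / (11) = -0.298
  w = (-1 - (1)·-1.100 - (-4)·0.364 - (3)·-0.700) / (12) = 0.305
  t = (-7 - (2)·-1.100 - (3)·0.364 - (-4)·-0.083) / (10) = -0.622
Change: (0.073, -0.662, 0.388, 0.078) → max |·| = 0.662

0.662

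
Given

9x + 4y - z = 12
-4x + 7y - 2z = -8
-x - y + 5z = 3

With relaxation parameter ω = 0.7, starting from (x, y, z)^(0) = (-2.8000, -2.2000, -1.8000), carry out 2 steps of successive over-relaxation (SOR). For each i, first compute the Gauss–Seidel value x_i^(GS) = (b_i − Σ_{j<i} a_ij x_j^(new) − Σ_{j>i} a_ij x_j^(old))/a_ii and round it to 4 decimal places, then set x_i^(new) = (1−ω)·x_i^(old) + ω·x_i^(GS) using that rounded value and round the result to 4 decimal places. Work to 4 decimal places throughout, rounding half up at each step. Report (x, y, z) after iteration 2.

Iteration 1:
  x: GS value = (12 - (4)·-2.2000 - (-1)·-1.8000) / (9) = 2.1111;  x ← (1−ω)·-2.8000 + ω·2.1111 = 0.6378
  y: GS value = (-8 - (-4)·0.6378 - (-2)·-1.8000) / (7) = -1.2927;  y ← (1−ω)·-2.2000 + ω·-1.2927 = -1.5649
  z: GS value = (3 - (-1)·0.6378 - (-1)·-1.5649) / (5) = 0.4146;  z ← (1−ω)·-1.8000 + ω·0.4146 = -0.2498
Iteration 2:
  x: GS value = (12 - (4)·-1.5649 - (-1)·-0.2498) / (9) = 2.0011;  x ← (1−ω)·0.6378 + ω·2.0011 = 1.5921
  y: GS value = (-8 - (-4)·1.5921 - (-2)·-0.2498) / (7) = -0.3045;  y ← (1−ω)·-1.5649 + ω·-0.3045 = -0.6826
  z: GS value = (3 - (-1)·1.5921 - (-1)·-0.6826) / (5) = 0.7819;  z ← (1−ω)·-0.2498 + ω·0.7819 = 0.4724

(1.5921, -0.6826, 0.4724)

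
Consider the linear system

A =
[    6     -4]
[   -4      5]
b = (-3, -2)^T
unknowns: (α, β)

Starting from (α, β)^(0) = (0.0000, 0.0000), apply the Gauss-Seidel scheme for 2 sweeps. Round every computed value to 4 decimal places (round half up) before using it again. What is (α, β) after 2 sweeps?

Iteration 1:
  α = (-3 - (-4)·0.0000) / (6) = -0.5000
  β = (-2 - (-4)·-0.5000) / (5) = -0.8000
Iteration 2:
  α = (-3 - (-4)·-0.8000) / (6) = -1.0333
  β = (-2 - (-4)·-1.0333) / (5) = -1.2266

(-1.0333, -1.2266)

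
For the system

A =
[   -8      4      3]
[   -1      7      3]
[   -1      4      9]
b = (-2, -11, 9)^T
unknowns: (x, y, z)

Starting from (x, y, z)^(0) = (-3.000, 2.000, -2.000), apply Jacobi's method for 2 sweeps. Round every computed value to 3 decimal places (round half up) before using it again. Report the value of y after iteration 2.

Iteration 1:
  x = (-2 - (4)·2.000 - (3)·-2.000) / (-8) = 0.500
  y = (-11 - (-1)·-3.000 - (3)·-2.000) / (7) = -1.143
  z = (9 - (-1)·-3.000 - (4)·2.000) / (9) = -0.222
Iteration 2:
  x = (-2 - (4)·-1.143 - (3)·-0.222) / (-8) = -0.405
  y = (-11 - (-1)·0.500 - (3)·-0.222) / (7) = -1.405
  z = (9 - (-1)·0.500 - (4)·-1.143) / (9) = 1.564

-1.405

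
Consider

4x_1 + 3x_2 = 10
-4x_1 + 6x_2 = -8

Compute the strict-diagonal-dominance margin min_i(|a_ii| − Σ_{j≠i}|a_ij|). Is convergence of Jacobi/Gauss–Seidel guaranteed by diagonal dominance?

row 1: |4| − (3) = 1
row 2: |6| − (4) = 2
minimum over rows = 1 → strictly diagonally dominant (convergence guaranteed)

1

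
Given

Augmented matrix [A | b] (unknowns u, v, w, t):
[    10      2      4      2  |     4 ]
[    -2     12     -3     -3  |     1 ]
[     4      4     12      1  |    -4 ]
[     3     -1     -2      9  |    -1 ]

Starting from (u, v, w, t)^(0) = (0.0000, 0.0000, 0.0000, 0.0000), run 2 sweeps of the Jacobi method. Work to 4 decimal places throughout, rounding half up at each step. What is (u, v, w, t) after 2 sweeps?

(0.5389, 0.0389, -0.4852, -0.3093)

Iteration 1:
  u = (4 - (2)·0.0000 - (4)·0.0000 - (2)·0.0000) / (10) = 0.4000
  v = (1 - (-2)·0.0000 - (-3)·0.0000 - (-3)·0.0000) / (12) = 0.0833
  w = (-4 - (4)·0.0000 - (4)·0.0000 - (1)·0.0000) / (12) = -0.3333
  t = (-1 - (3)·0.0000 - (-1)·0.0000 - (-2)·0.0000) / (9) = -0.1111
Iteration 2:
  u = (4 - (2)·0.0833 - (4)·-0.3333 - (2)·-0.1111) / (10) = 0.5389
  v = (1 - (-2)·0.4000 - (-3)·-0.3333 - (-3)·-0.1111) / (12) = 0.0389
  w = (-4 - (4)·0.4000 - (4)·0.0833 - (1)·-0.1111) / (12) = -0.4852
  t = (-1 - (3)·0.4000 - (-1)·0.0833 - (-2)·-0.3333) / (9) = -0.3093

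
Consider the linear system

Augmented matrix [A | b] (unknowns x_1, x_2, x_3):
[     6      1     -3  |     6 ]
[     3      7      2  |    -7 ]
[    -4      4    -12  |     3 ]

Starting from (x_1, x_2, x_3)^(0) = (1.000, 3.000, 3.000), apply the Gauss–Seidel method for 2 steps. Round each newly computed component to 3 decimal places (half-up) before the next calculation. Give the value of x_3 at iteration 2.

Iteration 1:
  x_1 = (6 - (1)·3.000 - (-3)·3.000) / (6) = 2.000
  x_2 = (-7 - (3)·2.000 - (2)·3.000) / (7) = -2.714
  x_3 = (3 - (-4)·2.000 - (4)·-2.714) / (-12) = -1.821
Iteration 2:
  x_1 = (6 - (1)·-2.714 - (-3)·-1.821) / (6) = 0.542
  x_2 = (-7 - (3)·0.542 - (2)·-1.821) / (7) = -0.712
  x_3 = (3 - (-4)·0.542 - (4)·-0.712) / (-12) = -0.668

-0.668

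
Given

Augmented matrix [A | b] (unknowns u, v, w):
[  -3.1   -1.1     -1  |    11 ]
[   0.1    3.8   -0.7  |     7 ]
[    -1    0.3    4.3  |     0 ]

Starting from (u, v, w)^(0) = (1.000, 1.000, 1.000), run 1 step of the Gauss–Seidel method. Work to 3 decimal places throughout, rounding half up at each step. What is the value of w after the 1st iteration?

Iteration 1:
  u = (11 - (-1.1)·1.000 - (-1)·1.000) / (-3.1) = -4.226
  v = (7 - (0.1)·-4.226 - (-0.7)·1.000) / (3.8) = 2.138
  w = (0 - (-1)·-4.226 - (0.3)·2.138) / (4.3) = -1.132

-1.132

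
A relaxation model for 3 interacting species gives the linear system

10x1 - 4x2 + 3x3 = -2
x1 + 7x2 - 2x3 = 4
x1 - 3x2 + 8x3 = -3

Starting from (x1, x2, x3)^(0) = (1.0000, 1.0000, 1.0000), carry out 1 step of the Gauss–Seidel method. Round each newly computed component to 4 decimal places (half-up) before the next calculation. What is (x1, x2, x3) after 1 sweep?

Iteration 1:
  x1 = (-2 - (-4)·1.0000 - (3)·1.0000) / (10) = -0.1000
  x2 = (4 - (1)·-0.1000 - (-2)·1.0000) / (7) = 0.8714
  x3 = (-3 - (1)·-0.1000 - (-3)·0.8714) / (8) = -0.0357

(-0.1000, 0.8714, -0.0357)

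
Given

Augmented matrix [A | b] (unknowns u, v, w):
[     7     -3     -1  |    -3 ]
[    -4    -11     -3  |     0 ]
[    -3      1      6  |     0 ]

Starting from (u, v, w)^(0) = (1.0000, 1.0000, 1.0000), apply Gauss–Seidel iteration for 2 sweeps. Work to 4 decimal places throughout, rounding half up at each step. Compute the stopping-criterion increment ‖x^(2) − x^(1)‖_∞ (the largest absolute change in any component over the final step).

0.6927

Iteration 1:
  u = (-3 - (-3)·1.0000 - (-1)·1.0000) / (7) = 0.1429
  v = (0 - (-4)·0.1429 - (-3)·1.0000) / (-11) = -0.3247
  w = (0 - (-3)·0.1429 - (1)·-0.3247) / (6) = 0.1256
Iteration 2:
  u = (-3 - (-3)·-0.3247 - (-1)·0.1256) / (7) = -0.5498
  v = (0 - (-4)·-0.5498 - (-3)·0.1256) / (-11) = 0.1657
  w = (0 - (-3)·-0.5498 - (1)·0.1657) / (6) = -0.3025
Change: (-0.6927, 0.4904, -0.4281) → max |·| = 0.6927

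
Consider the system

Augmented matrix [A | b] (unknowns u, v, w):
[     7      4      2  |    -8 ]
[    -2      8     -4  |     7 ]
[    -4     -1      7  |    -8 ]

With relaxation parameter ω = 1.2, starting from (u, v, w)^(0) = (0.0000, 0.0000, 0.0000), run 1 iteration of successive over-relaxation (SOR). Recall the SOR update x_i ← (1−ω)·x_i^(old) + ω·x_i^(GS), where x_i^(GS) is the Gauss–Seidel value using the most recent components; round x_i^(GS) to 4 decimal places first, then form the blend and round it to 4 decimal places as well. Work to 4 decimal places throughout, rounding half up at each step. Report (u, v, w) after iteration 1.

Iteration 1:
  u: GS value = (-8 - (4)·0.0000 - (2)·0.0000) / (7) = -1.1429;  u ← (1−ω)·0.0000 + ω·-1.1429 = -1.3715
  v: GS value = (7 - (-2)·-1.3715 - (-4)·0.0000) / (8) = 0.5321;  v ← (1−ω)·0.0000 + ω·0.5321 = 0.6385
  w: GS value = (-8 - (-4)·-1.3715 - (-1)·0.6385) / (7) = -1.8354;  w ← (1−ω)·0.0000 + ω·-1.8354 = -2.2025

(-1.3715, 0.6385, -2.2025)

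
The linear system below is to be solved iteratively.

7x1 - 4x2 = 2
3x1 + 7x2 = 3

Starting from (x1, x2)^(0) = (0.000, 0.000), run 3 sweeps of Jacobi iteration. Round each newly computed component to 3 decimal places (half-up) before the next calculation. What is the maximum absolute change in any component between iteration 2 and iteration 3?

Iteration 1:
  x1 = (2 - (-4)·0.000) / (7) = 0.286
  x2 = (3 - (3)·0.000) / (7) = 0.429
Iteration 2:
  x1 = (2 - (-4)·0.429) / (7) = 0.531
  x2 = (3 - (3)·0.286) / (7) = 0.306
Iteration 3:
  x1 = (2 - (-4)·0.306) / (7) = 0.461
  x2 = (3 - (3)·0.531) / (7) = 0.201
Change: (-0.070, -0.105) → max |·| = 0.105

0.105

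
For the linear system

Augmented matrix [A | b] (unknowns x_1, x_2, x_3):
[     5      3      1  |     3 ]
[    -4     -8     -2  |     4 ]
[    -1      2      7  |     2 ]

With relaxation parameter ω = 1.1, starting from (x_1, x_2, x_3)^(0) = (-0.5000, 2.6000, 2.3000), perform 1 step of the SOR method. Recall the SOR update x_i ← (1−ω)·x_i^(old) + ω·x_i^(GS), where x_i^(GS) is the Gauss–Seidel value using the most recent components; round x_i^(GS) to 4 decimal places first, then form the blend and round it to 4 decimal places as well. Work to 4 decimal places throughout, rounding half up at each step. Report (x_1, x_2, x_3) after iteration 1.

Iteration 1:
  x_1: GS value = (3 - (3)·2.6000 - (1)·2.3000) / (5) = -1.4200;  x_1 ← (1−ω)·-0.5000 + ω·-1.4200 = -1.5120
  x_2: GS value = (4 - (-4)·-1.5120 - (-2)·2.3000) / (-8) = -0.3190;  x_2 ← (1−ω)·2.6000 + ω·-0.3190 = -0.6109
  x_3: GS value = (2 - (-1)·-1.5120 - (2)·-0.6109) / (7) = 0.2443;  x_3 ← (1−ω)·2.3000 + ω·0.2443 = 0.0387

(-1.5120, -0.6109, 0.0387)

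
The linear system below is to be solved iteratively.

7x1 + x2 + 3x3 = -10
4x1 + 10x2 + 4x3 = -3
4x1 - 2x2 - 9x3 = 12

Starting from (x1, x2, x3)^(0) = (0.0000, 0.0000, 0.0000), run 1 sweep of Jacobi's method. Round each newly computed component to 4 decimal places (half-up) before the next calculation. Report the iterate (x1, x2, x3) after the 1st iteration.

(-1.4286, -0.3000, -1.3333)

Iteration 1:
  x1 = (-10 - (1)·0.0000 - (3)·0.0000) / (7) = -1.4286
  x2 = (-3 - (4)·0.0000 - (4)·0.0000) / (10) = -0.3000
  x3 = (12 - (4)·0.0000 - (-2)·0.0000) / (-9) = -1.3333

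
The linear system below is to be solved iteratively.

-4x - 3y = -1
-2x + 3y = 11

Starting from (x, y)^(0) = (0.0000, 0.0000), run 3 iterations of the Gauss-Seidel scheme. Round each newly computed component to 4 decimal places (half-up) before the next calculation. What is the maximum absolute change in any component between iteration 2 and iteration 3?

1.4375

Iteration 1:
  x = (-1 - (-3)·0.0000) / (-4) = 0.2500
  y = (11 - (-2)·0.2500) / (3) = 3.8333
Iteration 2:
  x = (-1 - (-3)·3.8333) / (-4) = -2.6250
  y = (11 - (-2)·-2.6250) / (3) = 1.9167
Iteration 3:
  x = (-1 - (-3)·1.9167) / (-4) = -1.1875
  y = (11 - (-2)·-1.1875) / (3) = 2.8750
Change: (1.4375, 0.9583) → max |·| = 1.4375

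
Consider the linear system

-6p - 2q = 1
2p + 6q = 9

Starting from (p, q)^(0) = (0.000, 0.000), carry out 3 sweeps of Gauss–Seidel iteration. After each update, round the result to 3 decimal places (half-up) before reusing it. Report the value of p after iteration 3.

-0.743

Iteration 1:
  p = (1 - (-2)·0.000) / (-6) = -0.167
  q = (9 - (2)·-0.167) / (6) = 1.556
Iteration 2:
  p = (1 - (-2)·1.556) / (-6) = -0.685
  q = (9 - (2)·-0.685) / (6) = 1.728
Iteration 3:
  p = (1 - (-2)·1.728) / (-6) = -0.743
  q = (9 - (2)·-0.743) / (6) = 1.748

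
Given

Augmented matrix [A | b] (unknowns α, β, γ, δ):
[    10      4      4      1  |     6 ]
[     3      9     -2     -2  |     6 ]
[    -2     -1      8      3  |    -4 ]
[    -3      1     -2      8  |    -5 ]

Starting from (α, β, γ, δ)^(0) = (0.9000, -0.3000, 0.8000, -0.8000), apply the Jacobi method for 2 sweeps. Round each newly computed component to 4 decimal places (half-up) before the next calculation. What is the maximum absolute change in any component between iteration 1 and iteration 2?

Iteration 1:
  α = (6 - (4)·-0.3000 - (4)·0.8000 - (1)·-0.8000) / (10) = 0.4800
  β = (6 - (3)·0.9000 - (-2)·0.8000 - (-2)·-0.8000) / (9) = 0.3667
  γ = (-4 - (-2)·0.9000 - (-1)·-0.3000 - (3)·-0.8000) / (8) = -0.0125
  δ = (-5 - (-3)·0.9000 - (1)·-0.3000 - (-2)·0.8000) / (8) = -0.0500
Iteration 2:
  α = (6 - (4)·0.3667 - (4)·-0.0125 - (1)·-0.0500) / (10) = 0.4633
  β = (6 - (3)·0.4800 - (-2)·-0.0125 - (-2)·-0.0500) / (9) = 0.4928
  γ = (-4 - (-2)·0.4800 - (-1)·0.3667 - (3)·-0.0500) / (8) = -0.3154
  δ = (-5 - (-3)·0.4800 - (1)·0.3667 - (-2)·-0.0125) / (8) = -0.4940
Change: (-0.0167, 0.1261, -0.3029, -0.4440) → max |·| = 0.4440

0.4440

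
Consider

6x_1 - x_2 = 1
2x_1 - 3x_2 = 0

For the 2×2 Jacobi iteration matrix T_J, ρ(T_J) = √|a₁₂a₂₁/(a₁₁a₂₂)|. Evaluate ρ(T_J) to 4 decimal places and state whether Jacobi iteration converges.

a₁₂a₂₁/(a₁₁a₂₂) = (-1)·(2) / ((6)·(-3)) = 0.111111
ρ = √|0.111111| = √0.111111 = 0.3333
ρ < 1, so Jacobi converges

0.3333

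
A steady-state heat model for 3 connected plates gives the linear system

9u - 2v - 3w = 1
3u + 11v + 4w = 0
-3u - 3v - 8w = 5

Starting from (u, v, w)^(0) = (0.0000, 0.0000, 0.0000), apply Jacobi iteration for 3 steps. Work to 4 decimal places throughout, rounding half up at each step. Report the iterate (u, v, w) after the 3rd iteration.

(-0.0673, 0.2689, -0.6624)

Iteration 1:
  u = (1 - (-2)·0.0000 - (-3)·0.0000) / (9) = 0.1111
  v = (0 - (3)·0.0000 - (4)·0.0000) / (11) = 0.0000
  w = (5 - (-3)·0.0000 - (-3)·0.0000) / (-8) = -0.6250
Iteration 2:
  u = (1 - (-2)·0.0000 - (-3)·-0.6250) / (9) = -0.0972
  v = (0 - (3)·0.1111 - (4)·-0.6250) / (11) = 0.1970
  w = (5 - (-3)·0.1111 - (-3)·0.0000) / (-8) = -0.6667
Iteration 3:
  u = (1 - (-2)·0.1970 - (-3)·-0.6667) / (9) = -0.0673
  v = (0 - (3)·-0.0972 - (4)·-0.6667) / (11) = 0.2689
  w = (5 - (-3)·-0.0972 - (-3)·0.1970) / (-8) = -0.6624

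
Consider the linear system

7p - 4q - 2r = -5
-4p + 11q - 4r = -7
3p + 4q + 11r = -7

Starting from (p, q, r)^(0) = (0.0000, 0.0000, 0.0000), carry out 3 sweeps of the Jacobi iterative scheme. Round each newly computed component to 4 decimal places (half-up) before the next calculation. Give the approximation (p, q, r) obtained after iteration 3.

(-1.4186, -1.1709, 0.1172)

Iteration 1:
  p = (-5 - (-4)·0.0000 - (-2)·0.0000) / (7) = -0.7143
  q = (-7 - (-4)·0.0000 - (-4)·0.0000) / (11) = -0.6364
  r = (-7 - (3)·0.0000 - (4)·0.0000) / (11) = -0.6364
Iteration 2:
  p = (-5 - (-4)·-0.6364 - (-2)·-0.6364) / (7) = -1.2598
  q = (-7 - (-4)·-0.7143 - (-4)·-0.6364) / (11) = -1.1275
  r = (-7 - (3)·-0.7143 - (4)·-0.6364) / (11) = -0.2101
Iteration 3:
  p = (-5 - (-4)·-1.1275 - (-2)·-0.2101) / (7) = -1.4186
  q = (-7 - (-4)·-1.2598 - (-4)·-0.2101) / (11) = -1.1709
  r = (-7 - (3)·-1.2598 - (4)·-1.1275) / (11) = 0.1172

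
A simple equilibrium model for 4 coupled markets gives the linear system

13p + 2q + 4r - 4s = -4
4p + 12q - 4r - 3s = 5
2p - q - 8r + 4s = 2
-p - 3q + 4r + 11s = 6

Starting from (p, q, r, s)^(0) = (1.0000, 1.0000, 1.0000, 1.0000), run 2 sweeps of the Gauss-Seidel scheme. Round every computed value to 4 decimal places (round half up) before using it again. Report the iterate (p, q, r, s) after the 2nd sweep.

(-0.2294, 0.6954, 0.0166, 0.7082)

Iteration 1:
  p = (-4 - (2)·1.0000 - (4)·1.0000 - (-4)·1.0000) / (13) = -0.4615
  q = (5 - (4)·-0.4615 - (-4)·1.0000 - (-3)·1.0000) / (12) = 1.1538
  r = (2 - (2)·-0.4615 - (-1)·1.1538 - (4)·1.0000) / (-8) = -0.0096
  s = (6 - (-1)·-0.4615 - (-3)·1.1538 - (4)·-0.0096) / (11) = 0.8217
Iteration 2:
  p = (-4 - (2)·1.1538 - (4)·-0.0096 - (-4)·0.8217) / (13) = -0.2294
  q = (5 - (4)·-0.2294 - (-4)·-0.0096 - (-3)·0.8217) / (12) = 0.6954
  r = (2 - (2)·-0.2294 - (-1)·0.6954 - (4)·0.8217) / (-8) = 0.0166
  s = (6 - (-1)·-0.2294 - (-3)·0.6954 - (4)·0.0166) / (11) = 0.7082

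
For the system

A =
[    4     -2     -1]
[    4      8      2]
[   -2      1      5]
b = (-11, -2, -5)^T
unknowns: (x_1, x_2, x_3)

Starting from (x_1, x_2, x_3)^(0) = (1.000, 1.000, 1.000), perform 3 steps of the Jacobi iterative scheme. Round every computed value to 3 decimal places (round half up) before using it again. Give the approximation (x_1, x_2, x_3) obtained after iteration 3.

(-2.675, 1.875, -2.570)

Iteration 1:
  x_1 = (-11 - (-2)·1.000 - (-1)·1.000) / (4) = -2.000
  x_2 = (-2 - (4)·1.000 - (2)·1.000) / (8) = -1.000
  x_3 = (-5 - (-2)·1.000 - (1)·1.000) / (5) = -0.800
Iteration 2:
  x_1 = (-11 - (-2)·-1.000 - (-1)·-0.800) / (4) = -3.450
  x_2 = (-2 - (4)·-2.000 - (2)·-0.800) / (8) = 0.950
  x_3 = (-5 - (-2)·-2.000 - (1)·-1.000) / (5) = -1.600
Iteration 3:
  x_1 = (-11 - (-2)·0.950 - (-1)·-1.600) / (4) = -2.675
  x_2 = (-2 - (4)·-3.450 - (2)·-1.600) / (8) = 1.875
  x_3 = (-5 - (-2)·-3.450 - (1)·0.950) / (5) = -2.570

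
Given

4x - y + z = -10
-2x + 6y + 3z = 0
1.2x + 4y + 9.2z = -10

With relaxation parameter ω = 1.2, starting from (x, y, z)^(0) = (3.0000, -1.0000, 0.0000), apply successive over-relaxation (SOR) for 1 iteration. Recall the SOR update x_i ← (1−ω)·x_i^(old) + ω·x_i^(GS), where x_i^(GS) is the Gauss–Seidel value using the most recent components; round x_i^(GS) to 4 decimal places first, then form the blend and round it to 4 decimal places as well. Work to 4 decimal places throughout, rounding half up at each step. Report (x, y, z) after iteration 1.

(-3.9000, -1.3600, 0.0156)

Iteration 1:
  x: GS value = (-10 - (-1)·-1.0000 - (1)·0.0000) / (4) = -2.7500;  x ← (1−ω)·3.0000 + ω·-2.7500 = -3.9000
  y: GS value = (0 - (-2)·-3.9000 - (3)·0.0000) / (6) = -1.3000;  y ← (1−ω)·-1.0000 + ω·-1.3000 = -1.3600
  z: GS value = (-10 - (1.2)·-3.9000 - (4)·-1.3600) / (9.2) = 0.0130;  z ← (1−ω)·0.0000 + ω·0.0130 = 0.0156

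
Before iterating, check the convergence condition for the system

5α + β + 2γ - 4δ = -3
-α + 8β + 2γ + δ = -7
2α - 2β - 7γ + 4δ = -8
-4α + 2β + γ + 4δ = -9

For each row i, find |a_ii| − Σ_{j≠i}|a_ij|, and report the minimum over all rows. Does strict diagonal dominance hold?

row 1: |5| − (1+2+4) = -2
row 2: |8| − (1+2+1) = 4
row 3: |-7| − (2+2+4) = -1
row 4: |4| − (4+2+1) = -3
minimum over rows = -3 → not strictly diagonally dominant

-3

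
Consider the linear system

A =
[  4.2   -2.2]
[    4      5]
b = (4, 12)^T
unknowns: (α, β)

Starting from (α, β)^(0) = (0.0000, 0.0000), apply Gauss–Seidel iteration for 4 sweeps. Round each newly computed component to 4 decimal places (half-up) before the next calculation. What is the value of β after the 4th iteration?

1.1188

Iteration 1:
  α = (4 - (-2.2)·0.0000) / (4.2) = 0.9524
  β = (12 - (4)·0.9524) / (5) = 1.6381
Iteration 2:
  α = (4 - (-2.2)·1.6381) / (4.2) = 1.8104
  β = (12 - (4)·1.8104) / (5) = 0.9517
Iteration 3:
  α = (4 - (-2.2)·0.9517) / (4.2) = 1.4509
  β = (12 - (4)·1.4509) / (5) = 1.2393
Iteration 4:
  α = (4 - (-2.2)·1.2393) / (4.2) = 1.6015
  β = (12 - (4)·1.6015) / (5) = 1.1188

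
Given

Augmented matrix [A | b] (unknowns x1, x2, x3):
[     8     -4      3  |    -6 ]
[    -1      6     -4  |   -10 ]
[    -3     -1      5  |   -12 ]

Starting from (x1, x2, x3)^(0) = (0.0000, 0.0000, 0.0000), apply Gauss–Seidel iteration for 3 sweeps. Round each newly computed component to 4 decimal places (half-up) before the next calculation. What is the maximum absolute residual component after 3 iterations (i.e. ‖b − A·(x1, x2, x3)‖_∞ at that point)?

2.5471

Iteration 1:
  x1 = (-6 - (-4)·0.0000 - (3)·0.0000) / (8) = -0.7500
  x2 = (-10 - (-1)·-0.7500 - (-4)·0.0000) / (6) = -1.7917
  x3 = (-12 - (-3)·-0.7500 - (-1)·-1.7917) / (5) = -3.2083
Iteration 2:
  x1 = (-6 - (-4)·-1.7917 - (3)·-3.2083) / (8) = -0.4427
  x2 = (-10 - (-1)·-0.4427 - (-4)·-3.2083) / (6) = -3.8793
  x3 = (-12 - (-3)·-0.4427 - (-1)·-3.8793) / (5) = -3.4415
Iteration 3:
  x1 = (-6 - (-4)·-3.8793 - (3)·-3.4415) / (8) = -1.3991
  x2 = (-10 - (-1)·-1.3991 - (-4)·-3.4415) / (6) = -4.1942
  x3 = (-12 - (-3)·-1.3991 - (-1)·-4.1942) / (5) = -4.0783
Residual b − A·x = (0.6509, -2.5471, 0.0000); ∞-norm = 2.5471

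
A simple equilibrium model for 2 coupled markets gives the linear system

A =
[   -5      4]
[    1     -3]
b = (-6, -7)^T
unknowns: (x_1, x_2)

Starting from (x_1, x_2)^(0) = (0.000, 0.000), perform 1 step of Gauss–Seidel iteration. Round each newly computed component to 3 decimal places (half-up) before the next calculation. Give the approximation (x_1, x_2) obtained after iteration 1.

(1.200, 2.733)

Iteration 1:
  x_1 = (-6 - (4)·0.000) / (-5) = 1.200
  x_2 = (-7 - (1)·1.200) / (-3) = 2.733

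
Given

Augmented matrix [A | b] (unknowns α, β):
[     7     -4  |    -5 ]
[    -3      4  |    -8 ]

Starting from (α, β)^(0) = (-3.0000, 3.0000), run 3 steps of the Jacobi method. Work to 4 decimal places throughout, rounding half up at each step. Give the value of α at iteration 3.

-1.4286

Iteration 1:
  α = (-5 - (-4)·3.0000) / (7) = 1.0000
  β = (-8 - (-3)·-3.0000) / (4) = -4.2500
Iteration 2:
  α = (-5 - (-4)·-4.2500) / (7) = -3.1429
  β = (-8 - (-3)·1.0000) / (4) = -1.2500
Iteration 3:
  α = (-5 - (-4)·-1.2500) / (7) = -1.4286
  β = (-8 - (-3)·-3.1429) / (4) = -4.3572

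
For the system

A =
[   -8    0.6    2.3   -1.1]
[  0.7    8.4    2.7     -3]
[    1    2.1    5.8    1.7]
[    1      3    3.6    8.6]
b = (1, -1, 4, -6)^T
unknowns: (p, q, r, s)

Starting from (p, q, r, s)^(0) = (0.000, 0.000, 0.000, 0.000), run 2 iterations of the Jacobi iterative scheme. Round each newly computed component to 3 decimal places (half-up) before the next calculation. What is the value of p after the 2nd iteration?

0.160

Iteration 1:
  p = (1 - (0.6)·0.000 - (2.3)·0.000 - (-1.1)·0.000) / (-8) = -0.125
  q = (-1 - (0.7)·0.000 - (2.7)·0.000 - (-3)·0.000) / (8.4) = -0.119
  r = (4 - (1)·0.000 - (2.1)·0.000 - (1.7)·0.000) / (5.8) = 0.690
  s = (-6 - (1)·0.000 - (3)·0.000 - (3.6)·0.000) / (8.6) = -0.698
Iteration 2:
  p = (1 - (0.6)·-0.119 - (2.3)·0.690 - (-1.1)·-0.698) / (-8) = 0.160
  q = (-1 - (0.7)·-0.125 - (2.7)·0.690 - (-3)·-0.698) / (8.4) = -0.580
  r = (4 - (1)·-0.125 - (2.1)·-0.119 - (1.7)·-0.698) / (5.8) = 0.959
  s = (-6 - (1)·-0.125 - (3)·-0.119 - (3.6)·0.690) / (8.6) = -0.930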